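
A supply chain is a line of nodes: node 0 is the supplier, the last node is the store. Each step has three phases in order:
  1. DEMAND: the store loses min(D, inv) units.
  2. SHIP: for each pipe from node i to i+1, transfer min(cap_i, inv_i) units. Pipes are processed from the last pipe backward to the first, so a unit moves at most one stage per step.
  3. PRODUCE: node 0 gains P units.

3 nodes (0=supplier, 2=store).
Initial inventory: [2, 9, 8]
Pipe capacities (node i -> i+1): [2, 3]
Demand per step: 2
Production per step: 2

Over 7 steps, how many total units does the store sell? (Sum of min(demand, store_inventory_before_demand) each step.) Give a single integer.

Step 1: sold=2 (running total=2) -> [2 8 9]
Step 2: sold=2 (running total=4) -> [2 7 10]
Step 3: sold=2 (running total=6) -> [2 6 11]
Step 4: sold=2 (running total=8) -> [2 5 12]
Step 5: sold=2 (running total=10) -> [2 4 13]
Step 6: sold=2 (running total=12) -> [2 3 14]
Step 7: sold=2 (running total=14) -> [2 2 15]

Answer: 14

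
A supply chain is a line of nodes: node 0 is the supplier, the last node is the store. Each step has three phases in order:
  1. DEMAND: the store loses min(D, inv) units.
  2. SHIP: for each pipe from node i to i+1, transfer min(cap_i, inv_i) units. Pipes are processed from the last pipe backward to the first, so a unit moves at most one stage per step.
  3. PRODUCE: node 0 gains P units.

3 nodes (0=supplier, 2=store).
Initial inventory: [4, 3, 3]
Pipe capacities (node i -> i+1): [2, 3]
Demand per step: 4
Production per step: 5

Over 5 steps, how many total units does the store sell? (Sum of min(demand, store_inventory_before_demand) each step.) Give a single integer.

Answer: 12

Derivation:
Step 1: sold=3 (running total=3) -> [7 2 3]
Step 2: sold=3 (running total=6) -> [10 2 2]
Step 3: sold=2 (running total=8) -> [13 2 2]
Step 4: sold=2 (running total=10) -> [16 2 2]
Step 5: sold=2 (running total=12) -> [19 2 2]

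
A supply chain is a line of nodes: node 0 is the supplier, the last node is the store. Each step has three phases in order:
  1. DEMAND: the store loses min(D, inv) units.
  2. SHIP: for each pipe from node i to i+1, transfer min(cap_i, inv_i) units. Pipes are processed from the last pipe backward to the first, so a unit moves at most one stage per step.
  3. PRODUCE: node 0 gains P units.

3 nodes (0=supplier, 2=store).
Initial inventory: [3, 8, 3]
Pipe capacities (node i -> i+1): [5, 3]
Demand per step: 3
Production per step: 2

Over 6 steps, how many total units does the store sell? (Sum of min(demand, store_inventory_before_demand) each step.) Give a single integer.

Answer: 18

Derivation:
Step 1: sold=3 (running total=3) -> [2 8 3]
Step 2: sold=3 (running total=6) -> [2 7 3]
Step 3: sold=3 (running total=9) -> [2 6 3]
Step 4: sold=3 (running total=12) -> [2 5 3]
Step 5: sold=3 (running total=15) -> [2 4 3]
Step 6: sold=3 (running total=18) -> [2 3 3]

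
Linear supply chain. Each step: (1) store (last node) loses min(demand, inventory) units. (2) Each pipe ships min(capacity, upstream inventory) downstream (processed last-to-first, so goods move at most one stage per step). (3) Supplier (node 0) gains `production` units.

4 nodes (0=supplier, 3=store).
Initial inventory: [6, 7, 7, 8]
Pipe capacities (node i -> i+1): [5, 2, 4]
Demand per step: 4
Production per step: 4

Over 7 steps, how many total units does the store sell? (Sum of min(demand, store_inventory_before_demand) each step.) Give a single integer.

Step 1: sold=4 (running total=4) -> [5 10 5 8]
Step 2: sold=4 (running total=8) -> [4 13 3 8]
Step 3: sold=4 (running total=12) -> [4 15 2 7]
Step 4: sold=4 (running total=16) -> [4 17 2 5]
Step 5: sold=4 (running total=20) -> [4 19 2 3]
Step 6: sold=3 (running total=23) -> [4 21 2 2]
Step 7: sold=2 (running total=25) -> [4 23 2 2]

Answer: 25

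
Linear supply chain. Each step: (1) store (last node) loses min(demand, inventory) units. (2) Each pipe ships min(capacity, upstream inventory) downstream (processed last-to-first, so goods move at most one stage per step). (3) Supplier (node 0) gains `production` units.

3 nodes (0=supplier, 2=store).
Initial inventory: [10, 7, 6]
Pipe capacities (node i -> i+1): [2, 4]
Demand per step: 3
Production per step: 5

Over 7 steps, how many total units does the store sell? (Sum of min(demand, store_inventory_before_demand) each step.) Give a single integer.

Answer: 21

Derivation:
Step 1: sold=3 (running total=3) -> [13 5 7]
Step 2: sold=3 (running total=6) -> [16 3 8]
Step 3: sold=3 (running total=9) -> [19 2 8]
Step 4: sold=3 (running total=12) -> [22 2 7]
Step 5: sold=3 (running total=15) -> [25 2 6]
Step 6: sold=3 (running total=18) -> [28 2 5]
Step 7: sold=3 (running total=21) -> [31 2 4]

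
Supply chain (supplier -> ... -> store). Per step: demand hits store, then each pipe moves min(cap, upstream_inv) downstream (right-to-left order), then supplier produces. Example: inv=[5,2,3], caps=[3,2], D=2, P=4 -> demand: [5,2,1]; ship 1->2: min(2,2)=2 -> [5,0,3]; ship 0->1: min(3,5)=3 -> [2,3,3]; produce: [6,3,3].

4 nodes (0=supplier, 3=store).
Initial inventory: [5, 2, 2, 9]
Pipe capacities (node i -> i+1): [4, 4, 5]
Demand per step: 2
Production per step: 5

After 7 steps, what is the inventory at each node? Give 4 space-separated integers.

Step 1: demand=2,sold=2 ship[2->3]=2 ship[1->2]=2 ship[0->1]=4 prod=5 -> inv=[6 4 2 9]
Step 2: demand=2,sold=2 ship[2->3]=2 ship[1->2]=4 ship[0->1]=4 prod=5 -> inv=[7 4 4 9]
Step 3: demand=2,sold=2 ship[2->3]=4 ship[1->2]=4 ship[0->1]=4 prod=5 -> inv=[8 4 4 11]
Step 4: demand=2,sold=2 ship[2->3]=4 ship[1->2]=4 ship[0->1]=4 prod=5 -> inv=[9 4 4 13]
Step 5: demand=2,sold=2 ship[2->3]=4 ship[1->2]=4 ship[0->1]=4 prod=5 -> inv=[10 4 4 15]
Step 6: demand=2,sold=2 ship[2->3]=4 ship[1->2]=4 ship[0->1]=4 prod=5 -> inv=[11 4 4 17]
Step 7: demand=2,sold=2 ship[2->3]=4 ship[1->2]=4 ship[0->1]=4 prod=5 -> inv=[12 4 4 19]

12 4 4 19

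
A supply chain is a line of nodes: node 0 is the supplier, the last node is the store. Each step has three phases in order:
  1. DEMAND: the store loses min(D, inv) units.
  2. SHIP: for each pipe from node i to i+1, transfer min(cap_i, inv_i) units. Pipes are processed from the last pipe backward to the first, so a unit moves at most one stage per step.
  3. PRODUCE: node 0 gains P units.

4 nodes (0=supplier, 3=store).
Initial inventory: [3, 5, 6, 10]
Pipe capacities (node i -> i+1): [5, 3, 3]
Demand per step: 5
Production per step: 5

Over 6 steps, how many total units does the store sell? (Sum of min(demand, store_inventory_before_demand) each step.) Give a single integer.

Step 1: sold=5 (running total=5) -> [5 5 6 8]
Step 2: sold=5 (running total=10) -> [5 7 6 6]
Step 3: sold=5 (running total=15) -> [5 9 6 4]
Step 4: sold=4 (running total=19) -> [5 11 6 3]
Step 5: sold=3 (running total=22) -> [5 13 6 3]
Step 6: sold=3 (running total=25) -> [5 15 6 3]

Answer: 25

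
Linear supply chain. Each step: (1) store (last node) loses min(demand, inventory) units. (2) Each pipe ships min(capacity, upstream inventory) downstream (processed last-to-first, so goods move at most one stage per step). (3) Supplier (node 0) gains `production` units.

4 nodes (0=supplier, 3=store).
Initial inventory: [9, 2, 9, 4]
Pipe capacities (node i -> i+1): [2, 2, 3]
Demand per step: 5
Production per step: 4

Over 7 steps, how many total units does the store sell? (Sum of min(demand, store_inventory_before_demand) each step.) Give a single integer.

Answer: 22

Derivation:
Step 1: sold=4 (running total=4) -> [11 2 8 3]
Step 2: sold=3 (running total=7) -> [13 2 7 3]
Step 3: sold=3 (running total=10) -> [15 2 6 3]
Step 4: sold=3 (running total=13) -> [17 2 5 3]
Step 5: sold=3 (running total=16) -> [19 2 4 3]
Step 6: sold=3 (running total=19) -> [21 2 3 3]
Step 7: sold=3 (running total=22) -> [23 2 2 3]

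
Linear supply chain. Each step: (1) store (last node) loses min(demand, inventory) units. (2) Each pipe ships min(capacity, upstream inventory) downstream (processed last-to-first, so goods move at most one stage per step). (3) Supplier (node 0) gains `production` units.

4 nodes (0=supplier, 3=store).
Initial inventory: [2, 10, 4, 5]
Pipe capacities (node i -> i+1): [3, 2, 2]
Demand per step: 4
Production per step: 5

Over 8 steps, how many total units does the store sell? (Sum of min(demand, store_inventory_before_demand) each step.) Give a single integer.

Step 1: sold=4 (running total=4) -> [5 10 4 3]
Step 2: sold=3 (running total=7) -> [7 11 4 2]
Step 3: sold=2 (running total=9) -> [9 12 4 2]
Step 4: sold=2 (running total=11) -> [11 13 4 2]
Step 5: sold=2 (running total=13) -> [13 14 4 2]
Step 6: sold=2 (running total=15) -> [15 15 4 2]
Step 7: sold=2 (running total=17) -> [17 16 4 2]
Step 8: sold=2 (running total=19) -> [19 17 4 2]

Answer: 19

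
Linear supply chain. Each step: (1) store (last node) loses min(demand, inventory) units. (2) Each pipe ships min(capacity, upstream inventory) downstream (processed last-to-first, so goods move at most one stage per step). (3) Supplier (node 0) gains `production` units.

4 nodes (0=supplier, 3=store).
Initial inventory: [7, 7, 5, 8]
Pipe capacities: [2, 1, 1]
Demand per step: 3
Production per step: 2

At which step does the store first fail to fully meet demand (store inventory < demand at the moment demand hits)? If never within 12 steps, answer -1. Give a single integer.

Step 1: demand=3,sold=3 ship[2->3]=1 ship[1->2]=1 ship[0->1]=2 prod=2 -> [7 8 5 6]
Step 2: demand=3,sold=3 ship[2->3]=1 ship[1->2]=1 ship[0->1]=2 prod=2 -> [7 9 5 4]
Step 3: demand=3,sold=3 ship[2->3]=1 ship[1->2]=1 ship[0->1]=2 prod=2 -> [7 10 5 2]
Step 4: demand=3,sold=2 ship[2->3]=1 ship[1->2]=1 ship[0->1]=2 prod=2 -> [7 11 5 1]
Step 5: demand=3,sold=1 ship[2->3]=1 ship[1->2]=1 ship[0->1]=2 prod=2 -> [7 12 5 1]
Step 6: demand=3,sold=1 ship[2->3]=1 ship[1->2]=1 ship[0->1]=2 prod=2 -> [7 13 5 1]
Step 7: demand=3,sold=1 ship[2->3]=1 ship[1->2]=1 ship[0->1]=2 prod=2 -> [7 14 5 1]
Step 8: demand=3,sold=1 ship[2->3]=1 ship[1->2]=1 ship[0->1]=2 prod=2 -> [7 15 5 1]
Step 9: demand=3,sold=1 ship[2->3]=1 ship[1->2]=1 ship[0->1]=2 prod=2 -> [7 16 5 1]
Step 10: demand=3,sold=1 ship[2->3]=1 ship[1->2]=1 ship[0->1]=2 prod=2 -> [7 17 5 1]
Step 11: demand=3,sold=1 ship[2->3]=1 ship[1->2]=1 ship[0->1]=2 prod=2 -> [7 18 5 1]
Step 12: demand=3,sold=1 ship[2->3]=1 ship[1->2]=1 ship[0->1]=2 prod=2 -> [7 19 5 1]
First stockout at step 4

4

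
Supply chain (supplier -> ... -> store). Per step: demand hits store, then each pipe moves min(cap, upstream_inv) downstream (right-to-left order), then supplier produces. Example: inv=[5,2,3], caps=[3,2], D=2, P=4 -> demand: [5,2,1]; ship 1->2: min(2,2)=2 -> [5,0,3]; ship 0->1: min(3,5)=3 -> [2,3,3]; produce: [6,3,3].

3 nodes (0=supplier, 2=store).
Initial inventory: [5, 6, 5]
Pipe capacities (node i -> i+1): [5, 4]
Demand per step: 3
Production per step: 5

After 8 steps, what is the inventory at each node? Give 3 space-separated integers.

Step 1: demand=3,sold=3 ship[1->2]=4 ship[0->1]=5 prod=5 -> inv=[5 7 6]
Step 2: demand=3,sold=3 ship[1->2]=4 ship[0->1]=5 prod=5 -> inv=[5 8 7]
Step 3: demand=3,sold=3 ship[1->2]=4 ship[0->1]=5 prod=5 -> inv=[5 9 8]
Step 4: demand=3,sold=3 ship[1->2]=4 ship[0->1]=5 prod=5 -> inv=[5 10 9]
Step 5: demand=3,sold=3 ship[1->2]=4 ship[0->1]=5 prod=5 -> inv=[5 11 10]
Step 6: demand=3,sold=3 ship[1->2]=4 ship[0->1]=5 prod=5 -> inv=[5 12 11]
Step 7: demand=3,sold=3 ship[1->2]=4 ship[0->1]=5 prod=5 -> inv=[5 13 12]
Step 8: demand=3,sold=3 ship[1->2]=4 ship[0->1]=5 prod=5 -> inv=[5 14 13]

5 14 13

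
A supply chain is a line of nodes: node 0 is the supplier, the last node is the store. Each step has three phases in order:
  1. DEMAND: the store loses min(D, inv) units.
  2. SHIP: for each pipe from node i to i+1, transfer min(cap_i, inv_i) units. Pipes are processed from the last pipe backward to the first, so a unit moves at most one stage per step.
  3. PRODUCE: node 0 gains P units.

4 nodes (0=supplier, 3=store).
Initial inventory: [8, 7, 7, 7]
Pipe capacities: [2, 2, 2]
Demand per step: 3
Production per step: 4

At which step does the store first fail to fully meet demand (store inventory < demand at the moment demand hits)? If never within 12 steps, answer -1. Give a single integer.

Step 1: demand=3,sold=3 ship[2->3]=2 ship[1->2]=2 ship[0->1]=2 prod=4 -> [10 7 7 6]
Step 2: demand=3,sold=3 ship[2->3]=2 ship[1->2]=2 ship[0->1]=2 prod=4 -> [12 7 7 5]
Step 3: demand=3,sold=3 ship[2->3]=2 ship[1->2]=2 ship[0->1]=2 prod=4 -> [14 7 7 4]
Step 4: demand=3,sold=3 ship[2->3]=2 ship[1->2]=2 ship[0->1]=2 prod=4 -> [16 7 7 3]
Step 5: demand=3,sold=3 ship[2->3]=2 ship[1->2]=2 ship[0->1]=2 prod=4 -> [18 7 7 2]
Step 6: demand=3,sold=2 ship[2->3]=2 ship[1->2]=2 ship[0->1]=2 prod=4 -> [20 7 7 2]
Step 7: demand=3,sold=2 ship[2->3]=2 ship[1->2]=2 ship[0->1]=2 prod=4 -> [22 7 7 2]
Step 8: demand=3,sold=2 ship[2->3]=2 ship[1->2]=2 ship[0->1]=2 prod=4 -> [24 7 7 2]
Step 9: demand=3,sold=2 ship[2->3]=2 ship[1->2]=2 ship[0->1]=2 prod=4 -> [26 7 7 2]
Step 10: demand=3,sold=2 ship[2->3]=2 ship[1->2]=2 ship[0->1]=2 prod=4 -> [28 7 7 2]
Step 11: demand=3,sold=2 ship[2->3]=2 ship[1->2]=2 ship[0->1]=2 prod=4 -> [30 7 7 2]
Step 12: demand=3,sold=2 ship[2->3]=2 ship[1->2]=2 ship[0->1]=2 prod=4 -> [32 7 7 2]
First stockout at step 6

6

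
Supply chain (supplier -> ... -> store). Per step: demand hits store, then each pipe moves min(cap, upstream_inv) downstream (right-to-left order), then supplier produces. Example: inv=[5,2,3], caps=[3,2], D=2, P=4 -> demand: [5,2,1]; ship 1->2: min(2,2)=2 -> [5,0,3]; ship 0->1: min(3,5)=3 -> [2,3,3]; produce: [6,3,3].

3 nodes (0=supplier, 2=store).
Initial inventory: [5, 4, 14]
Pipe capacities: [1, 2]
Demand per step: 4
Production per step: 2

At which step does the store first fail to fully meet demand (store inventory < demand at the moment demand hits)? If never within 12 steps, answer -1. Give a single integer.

Step 1: demand=4,sold=4 ship[1->2]=2 ship[0->1]=1 prod=2 -> [6 3 12]
Step 2: demand=4,sold=4 ship[1->2]=2 ship[0->1]=1 prod=2 -> [7 2 10]
Step 3: demand=4,sold=4 ship[1->2]=2 ship[0->1]=1 prod=2 -> [8 1 8]
Step 4: demand=4,sold=4 ship[1->2]=1 ship[0->1]=1 prod=2 -> [9 1 5]
Step 5: demand=4,sold=4 ship[1->2]=1 ship[0->1]=1 prod=2 -> [10 1 2]
Step 6: demand=4,sold=2 ship[1->2]=1 ship[0->1]=1 prod=2 -> [11 1 1]
Step 7: demand=4,sold=1 ship[1->2]=1 ship[0->1]=1 prod=2 -> [12 1 1]
Step 8: demand=4,sold=1 ship[1->2]=1 ship[0->1]=1 prod=2 -> [13 1 1]
Step 9: demand=4,sold=1 ship[1->2]=1 ship[0->1]=1 prod=2 -> [14 1 1]
Step 10: demand=4,sold=1 ship[1->2]=1 ship[0->1]=1 prod=2 -> [15 1 1]
Step 11: demand=4,sold=1 ship[1->2]=1 ship[0->1]=1 prod=2 -> [16 1 1]
Step 12: demand=4,sold=1 ship[1->2]=1 ship[0->1]=1 prod=2 -> [17 1 1]
First stockout at step 6

6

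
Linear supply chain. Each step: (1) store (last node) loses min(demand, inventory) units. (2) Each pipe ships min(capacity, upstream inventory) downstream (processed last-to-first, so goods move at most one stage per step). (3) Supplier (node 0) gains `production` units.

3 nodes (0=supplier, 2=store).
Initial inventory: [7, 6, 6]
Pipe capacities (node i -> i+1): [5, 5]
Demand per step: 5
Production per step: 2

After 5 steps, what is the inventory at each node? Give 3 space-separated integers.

Step 1: demand=5,sold=5 ship[1->2]=5 ship[0->1]=5 prod=2 -> inv=[4 6 6]
Step 2: demand=5,sold=5 ship[1->2]=5 ship[0->1]=4 prod=2 -> inv=[2 5 6]
Step 3: demand=5,sold=5 ship[1->2]=5 ship[0->1]=2 prod=2 -> inv=[2 2 6]
Step 4: demand=5,sold=5 ship[1->2]=2 ship[0->1]=2 prod=2 -> inv=[2 2 3]
Step 5: demand=5,sold=3 ship[1->2]=2 ship[0->1]=2 prod=2 -> inv=[2 2 2]

2 2 2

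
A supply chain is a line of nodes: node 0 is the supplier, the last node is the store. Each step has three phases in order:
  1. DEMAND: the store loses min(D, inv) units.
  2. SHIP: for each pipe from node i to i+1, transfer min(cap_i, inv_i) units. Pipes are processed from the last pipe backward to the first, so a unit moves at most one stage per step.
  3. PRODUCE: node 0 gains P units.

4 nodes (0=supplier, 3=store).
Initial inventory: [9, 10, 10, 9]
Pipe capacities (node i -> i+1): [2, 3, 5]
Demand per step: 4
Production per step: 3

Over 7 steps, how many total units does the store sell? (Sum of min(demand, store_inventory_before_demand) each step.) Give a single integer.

Answer: 28

Derivation:
Step 1: sold=4 (running total=4) -> [10 9 8 10]
Step 2: sold=4 (running total=8) -> [11 8 6 11]
Step 3: sold=4 (running total=12) -> [12 7 4 12]
Step 4: sold=4 (running total=16) -> [13 6 3 12]
Step 5: sold=4 (running total=20) -> [14 5 3 11]
Step 6: sold=4 (running total=24) -> [15 4 3 10]
Step 7: sold=4 (running total=28) -> [16 3 3 9]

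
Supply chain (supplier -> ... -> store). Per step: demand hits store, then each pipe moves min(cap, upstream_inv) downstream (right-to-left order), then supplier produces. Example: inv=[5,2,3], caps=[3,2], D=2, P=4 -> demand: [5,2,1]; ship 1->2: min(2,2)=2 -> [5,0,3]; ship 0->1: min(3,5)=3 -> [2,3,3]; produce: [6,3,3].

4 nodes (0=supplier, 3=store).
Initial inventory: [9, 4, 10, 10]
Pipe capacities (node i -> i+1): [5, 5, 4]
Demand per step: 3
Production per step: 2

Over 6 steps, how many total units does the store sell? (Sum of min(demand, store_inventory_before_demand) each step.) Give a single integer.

Step 1: sold=3 (running total=3) -> [6 5 10 11]
Step 2: sold=3 (running total=6) -> [3 5 11 12]
Step 3: sold=3 (running total=9) -> [2 3 12 13]
Step 4: sold=3 (running total=12) -> [2 2 11 14]
Step 5: sold=3 (running total=15) -> [2 2 9 15]
Step 6: sold=3 (running total=18) -> [2 2 7 16]

Answer: 18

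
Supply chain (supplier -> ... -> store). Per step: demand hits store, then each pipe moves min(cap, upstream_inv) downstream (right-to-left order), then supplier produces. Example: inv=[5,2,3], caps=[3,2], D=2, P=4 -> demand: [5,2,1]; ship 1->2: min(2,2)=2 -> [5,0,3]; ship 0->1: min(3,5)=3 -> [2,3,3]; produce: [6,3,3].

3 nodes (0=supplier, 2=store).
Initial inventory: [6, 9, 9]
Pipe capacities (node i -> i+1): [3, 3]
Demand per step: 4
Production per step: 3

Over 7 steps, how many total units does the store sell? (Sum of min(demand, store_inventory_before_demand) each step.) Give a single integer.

Step 1: sold=4 (running total=4) -> [6 9 8]
Step 2: sold=4 (running total=8) -> [6 9 7]
Step 3: sold=4 (running total=12) -> [6 9 6]
Step 4: sold=4 (running total=16) -> [6 9 5]
Step 5: sold=4 (running total=20) -> [6 9 4]
Step 6: sold=4 (running total=24) -> [6 9 3]
Step 7: sold=3 (running total=27) -> [6 9 3]

Answer: 27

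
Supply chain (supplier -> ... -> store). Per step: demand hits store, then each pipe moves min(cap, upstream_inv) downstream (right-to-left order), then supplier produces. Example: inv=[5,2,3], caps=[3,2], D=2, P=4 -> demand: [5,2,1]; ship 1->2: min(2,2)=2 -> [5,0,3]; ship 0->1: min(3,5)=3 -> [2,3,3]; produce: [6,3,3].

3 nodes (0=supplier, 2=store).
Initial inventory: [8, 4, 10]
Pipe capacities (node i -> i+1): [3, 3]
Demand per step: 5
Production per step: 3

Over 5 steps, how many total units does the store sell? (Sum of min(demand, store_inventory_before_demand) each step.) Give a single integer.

Step 1: sold=5 (running total=5) -> [8 4 8]
Step 2: sold=5 (running total=10) -> [8 4 6]
Step 3: sold=5 (running total=15) -> [8 4 4]
Step 4: sold=4 (running total=19) -> [8 4 3]
Step 5: sold=3 (running total=22) -> [8 4 3]

Answer: 22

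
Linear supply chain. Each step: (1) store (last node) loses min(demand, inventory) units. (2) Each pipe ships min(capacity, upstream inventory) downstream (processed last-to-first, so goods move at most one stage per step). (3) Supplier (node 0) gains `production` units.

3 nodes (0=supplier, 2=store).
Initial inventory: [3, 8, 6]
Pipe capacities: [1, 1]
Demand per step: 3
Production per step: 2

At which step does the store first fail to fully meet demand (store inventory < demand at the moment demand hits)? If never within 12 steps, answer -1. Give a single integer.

Step 1: demand=3,sold=3 ship[1->2]=1 ship[0->1]=1 prod=2 -> [4 8 4]
Step 2: demand=3,sold=3 ship[1->2]=1 ship[0->1]=1 prod=2 -> [5 8 2]
Step 3: demand=3,sold=2 ship[1->2]=1 ship[0->1]=1 prod=2 -> [6 8 1]
Step 4: demand=3,sold=1 ship[1->2]=1 ship[0->1]=1 prod=2 -> [7 8 1]
Step 5: demand=3,sold=1 ship[1->2]=1 ship[0->1]=1 prod=2 -> [8 8 1]
Step 6: demand=3,sold=1 ship[1->2]=1 ship[0->1]=1 prod=2 -> [9 8 1]
Step 7: demand=3,sold=1 ship[1->2]=1 ship[0->1]=1 prod=2 -> [10 8 1]
Step 8: demand=3,sold=1 ship[1->2]=1 ship[0->1]=1 prod=2 -> [11 8 1]
Step 9: demand=3,sold=1 ship[1->2]=1 ship[0->1]=1 prod=2 -> [12 8 1]
Step 10: demand=3,sold=1 ship[1->2]=1 ship[0->1]=1 prod=2 -> [13 8 1]
Step 11: demand=3,sold=1 ship[1->2]=1 ship[0->1]=1 prod=2 -> [14 8 1]
Step 12: demand=3,sold=1 ship[1->2]=1 ship[0->1]=1 prod=2 -> [15 8 1]
First stockout at step 3

3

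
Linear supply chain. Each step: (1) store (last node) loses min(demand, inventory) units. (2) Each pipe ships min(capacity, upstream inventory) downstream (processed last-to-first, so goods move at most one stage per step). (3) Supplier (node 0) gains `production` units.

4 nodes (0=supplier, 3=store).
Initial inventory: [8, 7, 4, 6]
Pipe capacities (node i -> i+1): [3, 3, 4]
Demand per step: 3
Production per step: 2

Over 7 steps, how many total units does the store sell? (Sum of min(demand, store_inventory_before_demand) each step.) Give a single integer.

Answer: 21

Derivation:
Step 1: sold=3 (running total=3) -> [7 7 3 7]
Step 2: sold=3 (running total=6) -> [6 7 3 7]
Step 3: sold=3 (running total=9) -> [5 7 3 7]
Step 4: sold=3 (running total=12) -> [4 7 3 7]
Step 5: sold=3 (running total=15) -> [3 7 3 7]
Step 6: sold=3 (running total=18) -> [2 7 3 7]
Step 7: sold=3 (running total=21) -> [2 6 3 7]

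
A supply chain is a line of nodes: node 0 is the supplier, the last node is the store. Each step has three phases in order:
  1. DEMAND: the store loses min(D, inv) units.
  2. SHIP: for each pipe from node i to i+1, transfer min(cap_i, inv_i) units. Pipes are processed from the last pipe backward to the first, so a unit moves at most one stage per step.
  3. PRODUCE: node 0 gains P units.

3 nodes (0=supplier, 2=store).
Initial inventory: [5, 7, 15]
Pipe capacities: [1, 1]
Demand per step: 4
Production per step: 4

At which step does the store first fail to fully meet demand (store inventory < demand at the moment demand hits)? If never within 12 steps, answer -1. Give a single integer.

Step 1: demand=4,sold=4 ship[1->2]=1 ship[0->1]=1 prod=4 -> [8 7 12]
Step 2: demand=4,sold=4 ship[1->2]=1 ship[0->1]=1 prod=4 -> [11 7 9]
Step 3: demand=4,sold=4 ship[1->2]=1 ship[0->1]=1 prod=4 -> [14 7 6]
Step 4: demand=4,sold=4 ship[1->2]=1 ship[0->1]=1 prod=4 -> [17 7 3]
Step 5: demand=4,sold=3 ship[1->2]=1 ship[0->1]=1 prod=4 -> [20 7 1]
Step 6: demand=4,sold=1 ship[1->2]=1 ship[0->1]=1 prod=4 -> [23 7 1]
Step 7: demand=4,sold=1 ship[1->2]=1 ship[0->1]=1 prod=4 -> [26 7 1]
Step 8: demand=4,sold=1 ship[1->2]=1 ship[0->1]=1 prod=4 -> [29 7 1]
Step 9: demand=4,sold=1 ship[1->2]=1 ship[0->1]=1 prod=4 -> [32 7 1]
Step 10: demand=4,sold=1 ship[1->2]=1 ship[0->1]=1 prod=4 -> [35 7 1]
Step 11: demand=4,sold=1 ship[1->2]=1 ship[0->1]=1 prod=4 -> [38 7 1]
Step 12: demand=4,sold=1 ship[1->2]=1 ship[0->1]=1 prod=4 -> [41 7 1]
First stockout at step 5

5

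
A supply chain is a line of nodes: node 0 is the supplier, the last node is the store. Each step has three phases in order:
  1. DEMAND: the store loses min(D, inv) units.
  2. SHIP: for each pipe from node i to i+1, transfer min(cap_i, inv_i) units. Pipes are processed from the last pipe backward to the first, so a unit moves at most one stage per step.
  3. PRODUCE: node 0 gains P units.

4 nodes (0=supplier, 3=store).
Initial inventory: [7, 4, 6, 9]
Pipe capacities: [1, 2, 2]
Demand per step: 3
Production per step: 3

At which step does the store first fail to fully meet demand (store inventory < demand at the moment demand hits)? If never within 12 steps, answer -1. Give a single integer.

Step 1: demand=3,sold=3 ship[2->3]=2 ship[1->2]=2 ship[0->1]=1 prod=3 -> [9 3 6 8]
Step 2: demand=3,sold=3 ship[2->3]=2 ship[1->2]=2 ship[0->1]=1 prod=3 -> [11 2 6 7]
Step 3: demand=3,sold=3 ship[2->3]=2 ship[1->2]=2 ship[0->1]=1 prod=3 -> [13 1 6 6]
Step 4: demand=3,sold=3 ship[2->3]=2 ship[1->2]=1 ship[0->1]=1 prod=3 -> [15 1 5 5]
Step 5: demand=3,sold=3 ship[2->3]=2 ship[1->2]=1 ship[0->1]=1 prod=3 -> [17 1 4 4]
Step 6: demand=3,sold=3 ship[2->3]=2 ship[1->2]=1 ship[0->1]=1 prod=3 -> [19 1 3 3]
Step 7: demand=3,sold=3 ship[2->3]=2 ship[1->2]=1 ship[0->1]=1 prod=3 -> [21 1 2 2]
Step 8: demand=3,sold=2 ship[2->3]=2 ship[1->2]=1 ship[0->1]=1 prod=3 -> [23 1 1 2]
Step 9: demand=3,sold=2 ship[2->3]=1 ship[1->2]=1 ship[0->1]=1 prod=3 -> [25 1 1 1]
Step 10: demand=3,sold=1 ship[2->3]=1 ship[1->2]=1 ship[0->1]=1 prod=3 -> [27 1 1 1]
Step 11: demand=3,sold=1 ship[2->3]=1 ship[1->2]=1 ship[0->1]=1 prod=3 -> [29 1 1 1]
Step 12: demand=3,sold=1 ship[2->3]=1 ship[1->2]=1 ship[0->1]=1 prod=3 -> [31 1 1 1]
First stockout at step 8

8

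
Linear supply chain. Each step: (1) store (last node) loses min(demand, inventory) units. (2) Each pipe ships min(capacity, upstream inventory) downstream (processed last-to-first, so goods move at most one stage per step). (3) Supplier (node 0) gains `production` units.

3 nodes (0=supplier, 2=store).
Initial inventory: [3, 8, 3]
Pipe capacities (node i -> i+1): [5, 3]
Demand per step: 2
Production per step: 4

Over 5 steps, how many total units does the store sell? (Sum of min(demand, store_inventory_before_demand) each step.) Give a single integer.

Answer: 10

Derivation:
Step 1: sold=2 (running total=2) -> [4 8 4]
Step 2: sold=2 (running total=4) -> [4 9 5]
Step 3: sold=2 (running total=6) -> [4 10 6]
Step 4: sold=2 (running total=8) -> [4 11 7]
Step 5: sold=2 (running total=10) -> [4 12 8]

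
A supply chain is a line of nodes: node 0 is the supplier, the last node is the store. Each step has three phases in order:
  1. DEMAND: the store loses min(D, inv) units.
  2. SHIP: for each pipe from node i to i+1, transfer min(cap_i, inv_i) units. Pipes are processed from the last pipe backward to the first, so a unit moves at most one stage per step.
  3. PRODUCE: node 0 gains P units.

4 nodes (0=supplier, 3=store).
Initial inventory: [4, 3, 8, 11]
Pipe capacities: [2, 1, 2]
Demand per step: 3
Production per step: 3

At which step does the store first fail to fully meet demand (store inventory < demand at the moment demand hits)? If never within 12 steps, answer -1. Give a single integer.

Step 1: demand=3,sold=3 ship[2->3]=2 ship[1->2]=1 ship[0->1]=2 prod=3 -> [5 4 7 10]
Step 2: demand=3,sold=3 ship[2->3]=2 ship[1->2]=1 ship[0->1]=2 prod=3 -> [6 5 6 9]
Step 3: demand=3,sold=3 ship[2->3]=2 ship[1->2]=1 ship[0->1]=2 prod=3 -> [7 6 5 8]
Step 4: demand=3,sold=3 ship[2->3]=2 ship[1->2]=1 ship[0->1]=2 prod=3 -> [8 7 4 7]
Step 5: demand=3,sold=3 ship[2->3]=2 ship[1->2]=1 ship[0->1]=2 prod=3 -> [9 8 3 6]
Step 6: demand=3,sold=3 ship[2->3]=2 ship[1->2]=1 ship[0->1]=2 prod=3 -> [10 9 2 5]
Step 7: demand=3,sold=3 ship[2->3]=2 ship[1->2]=1 ship[0->1]=2 prod=3 -> [11 10 1 4]
Step 8: demand=3,sold=3 ship[2->3]=1 ship[1->2]=1 ship[0->1]=2 prod=3 -> [12 11 1 2]
Step 9: demand=3,sold=2 ship[2->3]=1 ship[1->2]=1 ship[0->1]=2 prod=3 -> [13 12 1 1]
Step 10: demand=3,sold=1 ship[2->3]=1 ship[1->2]=1 ship[0->1]=2 prod=3 -> [14 13 1 1]
Step 11: demand=3,sold=1 ship[2->3]=1 ship[1->2]=1 ship[0->1]=2 prod=3 -> [15 14 1 1]
Step 12: demand=3,sold=1 ship[2->3]=1 ship[1->2]=1 ship[0->1]=2 prod=3 -> [16 15 1 1]
First stockout at step 9

9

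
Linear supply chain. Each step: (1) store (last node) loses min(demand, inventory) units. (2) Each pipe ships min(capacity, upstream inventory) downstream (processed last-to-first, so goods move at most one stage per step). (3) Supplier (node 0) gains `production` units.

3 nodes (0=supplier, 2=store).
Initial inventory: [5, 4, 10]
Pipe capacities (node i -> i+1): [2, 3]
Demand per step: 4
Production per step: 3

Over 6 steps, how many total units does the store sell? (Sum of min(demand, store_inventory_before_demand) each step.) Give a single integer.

Answer: 22

Derivation:
Step 1: sold=4 (running total=4) -> [6 3 9]
Step 2: sold=4 (running total=8) -> [7 2 8]
Step 3: sold=4 (running total=12) -> [8 2 6]
Step 4: sold=4 (running total=16) -> [9 2 4]
Step 5: sold=4 (running total=20) -> [10 2 2]
Step 6: sold=2 (running total=22) -> [11 2 2]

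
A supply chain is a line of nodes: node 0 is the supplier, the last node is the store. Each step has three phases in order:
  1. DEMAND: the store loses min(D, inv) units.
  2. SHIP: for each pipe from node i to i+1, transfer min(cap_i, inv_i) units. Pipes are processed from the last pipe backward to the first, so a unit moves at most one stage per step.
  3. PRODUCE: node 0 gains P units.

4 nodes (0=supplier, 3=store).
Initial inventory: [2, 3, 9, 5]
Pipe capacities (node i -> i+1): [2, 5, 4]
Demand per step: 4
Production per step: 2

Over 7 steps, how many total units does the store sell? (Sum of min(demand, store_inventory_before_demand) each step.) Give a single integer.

Answer: 25

Derivation:
Step 1: sold=4 (running total=4) -> [2 2 8 5]
Step 2: sold=4 (running total=8) -> [2 2 6 5]
Step 3: sold=4 (running total=12) -> [2 2 4 5]
Step 4: sold=4 (running total=16) -> [2 2 2 5]
Step 5: sold=4 (running total=20) -> [2 2 2 3]
Step 6: sold=3 (running total=23) -> [2 2 2 2]
Step 7: sold=2 (running total=25) -> [2 2 2 2]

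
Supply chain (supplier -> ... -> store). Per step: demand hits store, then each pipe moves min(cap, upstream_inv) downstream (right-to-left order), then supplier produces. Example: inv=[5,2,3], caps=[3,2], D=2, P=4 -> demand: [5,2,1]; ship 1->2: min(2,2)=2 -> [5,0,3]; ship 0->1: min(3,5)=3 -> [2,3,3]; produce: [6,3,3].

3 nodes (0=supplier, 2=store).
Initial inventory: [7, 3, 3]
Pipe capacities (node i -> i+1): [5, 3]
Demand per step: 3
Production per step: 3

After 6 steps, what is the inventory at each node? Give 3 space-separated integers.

Step 1: demand=3,sold=3 ship[1->2]=3 ship[0->1]=5 prod=3 -> inv=[5 5 3]
Step 2: demand=3,sold=3 ship[1->2]=3 ship[0->1]=5 prod=3 -> inv=[3 7 3]
Step 3: demand=3,sold=3 ship[1->2]=3 ship[0->1]=3 prod=3 -> inv=[3 7 3]
Step 4: demand=3,sold=3 ship[1->2]=3 ship[0->1]=3 prod=3 -> inv=[3 7 3]
Step 5: demand=3,sold=3 ship[1->2]=3 ship[0->1]=3 prod=3 -> inv=[3 7 3]
Step 6: demand=3,sold=3 ship[1->2]=3 ship[0->1]=3 prod=3 -> inv=[3 7 3]

3 7 3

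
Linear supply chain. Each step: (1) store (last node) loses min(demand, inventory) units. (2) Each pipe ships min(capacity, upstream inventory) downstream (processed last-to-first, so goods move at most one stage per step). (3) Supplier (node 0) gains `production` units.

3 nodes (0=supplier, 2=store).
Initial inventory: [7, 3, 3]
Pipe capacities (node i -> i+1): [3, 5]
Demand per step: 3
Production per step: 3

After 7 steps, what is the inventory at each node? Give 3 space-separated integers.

Step 1: demand=3,sold=3 ship[1->2]=3 ship[0->1]=3 prod=3 -> inv=[7 3 3]
Step 2: demand=3,sold=3 ship[1->2]=3 ship[0->1]=3 prod=3 -> inv=[7 3 3]
Step 3: demand=3,sold=3 ship[1->2]=3 ship[0->1]=3 prod=3 -> inv=[7 3 3]
Step 4: demand=3,sold=3 ship[1->2]=3 ship[0->1]=3 prod=3 -> inv=[7 3 3]
Step 5: demand=3,sold=3 ship[1->2]=3 ship[0->1]=3 prod=3 -> inv=[7 3 3]
Step 6: demand=3,sold=3 ship[1->2]=3 ship[0->1]=3 prod=3 -> inv=[7 3 3]
Step 7: demand=3,sold=3 ship[1->2]=3 ship[0->1]=3 prod=3 -> inv=[7 3 3]

7 3 3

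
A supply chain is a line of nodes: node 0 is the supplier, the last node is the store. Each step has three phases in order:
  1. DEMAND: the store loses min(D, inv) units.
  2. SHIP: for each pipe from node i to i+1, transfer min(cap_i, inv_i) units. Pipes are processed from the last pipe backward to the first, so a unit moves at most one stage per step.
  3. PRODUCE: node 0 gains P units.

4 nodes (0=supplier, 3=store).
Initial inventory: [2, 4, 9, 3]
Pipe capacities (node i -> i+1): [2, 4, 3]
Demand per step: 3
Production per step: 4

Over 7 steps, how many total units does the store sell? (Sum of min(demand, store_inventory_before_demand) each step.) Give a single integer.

Answer: 21

Derivation:
Step 1: sold=3 (running total=3) -> [4 2 10 3]
Step 2: sold=3 (running total=6) -> [6 2 9 3]
Step 3: sold=3 (running total=9) -> [8 2 8 3]
Step 4: sold=3 (running total=12) -> [10 2 7 3]
Step 5: sold=3 (running total=15) -> [12 2 6 3]
Step 6: sold=3 (running total=18) -> [14 2 5 3]
Step 7: sold=3 (running total=21) -> [16 2 4 3]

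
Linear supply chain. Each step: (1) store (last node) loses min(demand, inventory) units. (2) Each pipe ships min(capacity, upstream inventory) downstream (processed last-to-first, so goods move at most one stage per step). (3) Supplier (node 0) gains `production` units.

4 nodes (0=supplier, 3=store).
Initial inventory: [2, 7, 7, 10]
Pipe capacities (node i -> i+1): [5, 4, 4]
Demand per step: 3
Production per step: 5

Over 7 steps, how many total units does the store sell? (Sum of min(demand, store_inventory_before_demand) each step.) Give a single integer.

Step 1: sold=3 (running total=3) -> [5 5 7 11]
Step 2: sold=3 (running total=6) -> [5 6 7 12]
Step 3: sold=3 (running total=9) -> [5 7 7 13]
Step 4: sold=3 (running total=12) -> [5 8 7 14]
Step 5: sold=3 (running total=15) -> [5 9 7 15]
Step 6: sold=3 (running total=18) -> [5 10 7 16]
Step 7: sold=3 (running total=21) -> [5 11 7 17]

Answer: 21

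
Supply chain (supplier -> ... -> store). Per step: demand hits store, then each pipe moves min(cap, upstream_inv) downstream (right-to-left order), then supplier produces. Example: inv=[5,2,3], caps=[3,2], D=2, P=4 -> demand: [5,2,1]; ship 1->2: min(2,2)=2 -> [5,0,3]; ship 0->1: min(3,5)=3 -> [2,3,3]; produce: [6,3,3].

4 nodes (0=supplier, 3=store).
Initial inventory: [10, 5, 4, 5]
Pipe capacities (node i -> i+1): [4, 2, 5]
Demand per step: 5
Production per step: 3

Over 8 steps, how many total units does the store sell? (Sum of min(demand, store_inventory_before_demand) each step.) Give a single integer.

Answer: 21

Derivation:
Step 1: sold=5 (running total=5) -> [9 7 2 4]
Step 2: sold=4 (running total=9) -> [8 9 2 2]
Step 3: sold=2 (running total=11) -> [7 11 2 2]
Step 4: sold=2 (running total=13) -> [6 13 2 2]
Step 5: sold=2 (running total=15) -> [5 15 2 2]
Step 6: sold=2 (running total=17) -> [4 17 2 2]
Step 7: sold=2 (running total=19) -> [3 19 2 2]
Step 8: sold=2 (running total=21) -> [3 20 2 2]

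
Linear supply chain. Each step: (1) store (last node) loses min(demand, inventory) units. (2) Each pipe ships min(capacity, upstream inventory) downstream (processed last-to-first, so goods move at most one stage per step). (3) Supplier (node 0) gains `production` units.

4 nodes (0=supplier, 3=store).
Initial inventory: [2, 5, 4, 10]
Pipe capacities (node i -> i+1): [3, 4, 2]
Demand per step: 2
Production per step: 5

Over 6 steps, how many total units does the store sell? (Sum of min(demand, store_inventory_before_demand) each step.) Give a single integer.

Step 1: sold=2 (running total=2) -> [5 3 6 10]
Step 2: sold=2 (running total=4) -> [7 3 7 10]
Step 3: sold=2 (running total=6) -> [9 3 8 10]
Step 4: sold=2 (running total=8) -> [11 3 9 10]
Step 5: sold=2 (running total=10) -> [13 3 10 10]
Step 6: sold=2 (running total=12) -> [15 3 11 10]

Answer: 12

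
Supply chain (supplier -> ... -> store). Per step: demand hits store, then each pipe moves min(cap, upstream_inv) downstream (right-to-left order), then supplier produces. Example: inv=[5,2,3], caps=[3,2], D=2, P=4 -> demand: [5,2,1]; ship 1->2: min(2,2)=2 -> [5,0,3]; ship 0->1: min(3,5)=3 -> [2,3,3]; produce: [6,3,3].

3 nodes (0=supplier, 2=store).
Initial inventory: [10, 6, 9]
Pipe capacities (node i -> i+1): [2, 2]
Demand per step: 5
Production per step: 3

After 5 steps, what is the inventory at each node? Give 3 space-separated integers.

Step 1: demand=5,sold=5 ship[1->2]=2 ship[0->1]=2 prod=3 -> inv=[11 6 6]
Step 2: demand=5,sold=5 ship[1->2]=2 ship[0->1]=2 prod=3 -> inv=[12 6 3]
Step 3: demand=5,sold=3 ship[1->2]=2 ship[0->1]=2 prod=3 -> inv=[13 6 2]
Step 4: demand=5,sold=2 ship[1->2]=2 ship[0->1]=2 prod=3 -> inv=[14 6 2]
Step 5: demand=5,sold=2 ship[1->2]=2 ship[0->1]=2 prod=3 -> inv=[15 6 2]

15 6 2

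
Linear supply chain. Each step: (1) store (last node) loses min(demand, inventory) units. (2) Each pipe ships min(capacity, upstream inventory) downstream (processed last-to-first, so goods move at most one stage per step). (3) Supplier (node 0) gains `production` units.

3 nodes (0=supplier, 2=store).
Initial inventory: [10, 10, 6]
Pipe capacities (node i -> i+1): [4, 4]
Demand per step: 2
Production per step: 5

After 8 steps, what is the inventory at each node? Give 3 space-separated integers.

Step 1: demand=2,sold=2 ship[1->2]=4 ship[0->1]=4 prod=5 -> inv=[11 10 8]
Step 2: demand=2,sold=2 ship[1->2]=4 ship[0->1]=4 prod=5 -> inv=[12 10 10]
Step 3: demand=2,sold=2 ship[1->2]=4 ship[0->1]=4 prod=5 -> inv=[13 10 12]
Step 4: demand=2,sold=2 ship[1->2]=4 ship[0->1]=4 prod=5 -> inv=[14 10 14]
Step 5: demand=2,sold=2 ship[1->2]=4 ship[0->1]=4 prod=5 -> inv=[15 10 16]
Step 6: demand=2,sold=2 ship[1->2]=4 ship[0->1]=4 prod=5 -> inv=[16 10 18]
Step 7: demand=2,sold=2 ship[1->2]=4 ship[0->1]=4 prod=5 -> inv=[17 10 20]
Step 8: demand=2,sold=2 ship[1->2]=4 ship[0->1]=4 prod=5 -> inv=[18 10 22]

18 10 22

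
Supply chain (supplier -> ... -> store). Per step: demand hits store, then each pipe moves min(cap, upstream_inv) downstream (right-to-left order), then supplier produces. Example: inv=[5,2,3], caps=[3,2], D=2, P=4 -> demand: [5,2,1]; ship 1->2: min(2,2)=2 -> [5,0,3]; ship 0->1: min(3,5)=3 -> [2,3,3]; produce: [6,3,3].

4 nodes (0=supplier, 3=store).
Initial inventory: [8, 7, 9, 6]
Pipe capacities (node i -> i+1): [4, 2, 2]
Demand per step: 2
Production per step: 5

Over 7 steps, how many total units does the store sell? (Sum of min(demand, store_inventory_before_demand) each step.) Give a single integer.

Answer: 14

Derivation:
Step 1: sold=2 (running total=2) -> [9 9 9 6]
Step 2: sold=2 (running total=4) -> [10 11 9 6]
Step 3: sold=2 (running total=6) -> [11 13 9 6]
Step 4: sold=2 (running total=8) -> [12 15 9 6]
Step 5: sold=2 (running total=10) -> [13 17 9 6]
Step 6: sold=2 (running total=12) -> [14 19 9 6]
Step 7: sold=2 (running total=14) -> [15 21 9 6]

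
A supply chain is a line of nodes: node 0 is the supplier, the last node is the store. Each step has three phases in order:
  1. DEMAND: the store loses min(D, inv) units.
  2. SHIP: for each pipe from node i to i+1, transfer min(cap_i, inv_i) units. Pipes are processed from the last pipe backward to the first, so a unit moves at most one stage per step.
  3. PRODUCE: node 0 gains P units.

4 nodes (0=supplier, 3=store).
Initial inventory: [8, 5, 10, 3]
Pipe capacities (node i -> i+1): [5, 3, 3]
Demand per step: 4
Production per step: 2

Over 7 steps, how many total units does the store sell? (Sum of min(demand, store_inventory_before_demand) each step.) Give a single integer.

Answer: 21

Derivation:
Step 1: sold=3 (running total=3) -> [5 7 10 3]
Step 2: sold=3 (running total=6) -> [2 9 10 3]
Step 3: sold=3 (running total=9) -> [2 8 10 3]
Step 4: sold=3 (running total=12) -> [2 7 10 3]
Step 5: sold=3 (running total=15) -> [2 6 10 3]
Step 6: sold=3 (running total=18) -> [2 5 10 3]
Step 7: sold=3 (running total=21) -> [2 4 10 3]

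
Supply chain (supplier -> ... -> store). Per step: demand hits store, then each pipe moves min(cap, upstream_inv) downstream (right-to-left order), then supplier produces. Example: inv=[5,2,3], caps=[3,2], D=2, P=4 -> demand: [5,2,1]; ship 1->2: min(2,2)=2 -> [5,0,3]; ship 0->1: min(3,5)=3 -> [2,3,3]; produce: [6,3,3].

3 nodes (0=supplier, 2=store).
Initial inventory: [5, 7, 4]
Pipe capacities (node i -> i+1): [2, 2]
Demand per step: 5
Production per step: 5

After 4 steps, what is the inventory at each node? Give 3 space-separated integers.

Step 1: demand=5,sold=4 ship[1->2]=2 ship[0->1]=2 prod=5 -> inv=[8 7 2]
Step 2: demand=5,sold=2 ship[1->2]=2 ship[0->1]=2 prod=5 -> inv=[11 7 2]
Step 3: demand=5,sold=2 ship[1->2]=2 ship[0->1]=2 prod=5 -> inv=[14 7 2]
Step 4: demand=5,sold=2 ship[1->2]=2 ship[0->1]=2 prod=5 -> inv=[17 7 2]

17 7 2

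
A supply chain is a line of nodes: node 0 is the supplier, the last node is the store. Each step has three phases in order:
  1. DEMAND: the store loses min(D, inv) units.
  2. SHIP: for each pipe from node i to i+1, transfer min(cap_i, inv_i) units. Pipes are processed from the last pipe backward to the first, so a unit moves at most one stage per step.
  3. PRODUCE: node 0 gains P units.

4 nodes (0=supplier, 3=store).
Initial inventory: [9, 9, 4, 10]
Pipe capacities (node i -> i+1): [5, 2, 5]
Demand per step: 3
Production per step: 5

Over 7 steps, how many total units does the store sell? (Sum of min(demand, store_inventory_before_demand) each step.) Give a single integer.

Step 1: sold=3 (running total=3) -> [9 12 2 11]
Step 2: sold=3 (running total=6) -> [9 15 2 10]
Step 3: sold=3 (running total=9) -> [9 18 2 9]
Step 4: sold=3 (running total=12) -> [9 21 2 8]
Step 5: sold=3 (running total=15) -> [9 24 2 7]
Step 6: sold=3 (running total=18) -> [9 27 2 6]
Step 7: sold=3 (running total=21) -> [9 30 2 5]

Answer: 21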